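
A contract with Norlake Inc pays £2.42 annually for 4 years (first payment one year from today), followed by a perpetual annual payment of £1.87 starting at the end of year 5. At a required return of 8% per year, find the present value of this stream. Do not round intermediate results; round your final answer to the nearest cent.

PV of 4-year annuity: £2.42 × [1 − (1+0.08)^−4] / 0.08 = 8.01535
Perpetuity value at year 4: £1.87 / 0.08 = 23.37500
PV of perpetuity: 23.37500 / (1+0.08)^4 = 17.18132
Total PV = 8.01535 + 17.18132 = 25.19667

£25.20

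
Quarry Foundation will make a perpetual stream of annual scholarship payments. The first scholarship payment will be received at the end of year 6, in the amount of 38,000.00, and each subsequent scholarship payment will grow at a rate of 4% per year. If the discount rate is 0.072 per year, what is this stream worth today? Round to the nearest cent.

838802.45

Value at end of year 5: C₁ / (r − g) = 38,000.00 / (0.072 − 0.04) = 1,187,500.0000
Discount to today: PV = 1,187,500.0000 / (1 + 0.072)^5 = 1,187,500.0000 / 1.415709 = 838,802.45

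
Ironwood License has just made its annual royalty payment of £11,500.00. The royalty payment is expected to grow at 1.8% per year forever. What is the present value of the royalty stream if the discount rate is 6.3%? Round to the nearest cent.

£260155.56

D₁ = D₀ × (1 + g) = £11,500.00 × 1.018 = £11,707.0000
Growing perpetuity: P = D₁ / (r − g) = £11,707.0000 / (0.063 − 0.018) = £260,155.56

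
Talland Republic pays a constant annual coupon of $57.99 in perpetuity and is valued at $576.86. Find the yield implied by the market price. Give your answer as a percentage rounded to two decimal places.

10.05%

P = C/r ⇒ r = C/P = $57.99/$576.86 = 0.100527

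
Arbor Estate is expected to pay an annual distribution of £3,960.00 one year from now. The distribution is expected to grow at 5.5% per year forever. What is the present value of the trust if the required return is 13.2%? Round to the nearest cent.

£51428.57

Growing perpetuity: P = D₁ / (r − g) = £3,960.0000 / (0.132 − 0.055) = £51,428.57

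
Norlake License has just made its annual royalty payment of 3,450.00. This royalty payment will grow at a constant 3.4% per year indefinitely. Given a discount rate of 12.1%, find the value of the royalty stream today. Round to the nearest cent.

D₁ = D₀ × (1 + g) = 3,450.00 × 1.034 = 3,567.3000
Growing perpetuity: P = D₁ / (r − g) = 3,567.3000 / (0.121 − 0.034) = 41,003.45

41003.45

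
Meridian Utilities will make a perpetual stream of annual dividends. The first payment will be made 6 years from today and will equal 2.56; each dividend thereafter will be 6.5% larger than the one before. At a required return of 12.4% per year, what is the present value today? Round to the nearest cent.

Value at end of year 5: C₁ / (r − g) = 2.56 / (0.124 − 0.065) = 43.3898
Discount to today: PV = 43.3898 / (1 + 0.124)^5 = 43.3898 / 1.794038 = 24.19

24.19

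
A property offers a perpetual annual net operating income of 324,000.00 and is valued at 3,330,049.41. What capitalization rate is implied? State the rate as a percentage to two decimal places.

9.73%

P = C/r ⇒ r = C/P = 324,000.00/3,330,049.41 = 0.097296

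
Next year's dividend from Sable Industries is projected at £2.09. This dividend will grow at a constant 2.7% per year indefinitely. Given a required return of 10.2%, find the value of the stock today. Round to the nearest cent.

Growing perpetuity: P = D₁ / (r − g) = £2.0900 / (0.102 − 0.027) = £27.87

£27.87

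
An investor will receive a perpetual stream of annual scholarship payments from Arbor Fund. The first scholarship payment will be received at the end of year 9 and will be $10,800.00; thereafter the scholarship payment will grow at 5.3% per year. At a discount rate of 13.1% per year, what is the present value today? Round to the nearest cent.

$51716.40

Value at end of year 8: C₁ / (r − g) = $10,800.00 / (0.131 − 0.053) = $138,461.5385
Discount to today: PV = $138,461.5385 / (1 + 0.131)^8 = $138,461.5385 / 2.677323 = $51,716.40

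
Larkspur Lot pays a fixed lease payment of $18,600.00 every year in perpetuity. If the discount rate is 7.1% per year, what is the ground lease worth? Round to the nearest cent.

Level perpetuity: PV = C / r = $18,600.00 / 0.071 = $261,971.83

$261971.83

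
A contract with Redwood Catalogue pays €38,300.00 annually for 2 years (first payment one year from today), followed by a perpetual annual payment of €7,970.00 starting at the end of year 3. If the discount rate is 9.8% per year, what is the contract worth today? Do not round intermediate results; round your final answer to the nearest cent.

PV of 2-year annuity: €38,300.00 × [1 − (1+0.098)^−2] / 0.098 = 66649.91158
Perpetuity value at year 2: €7,970.00 / 0.098 = 81326.53061
PV of perpetuity: 81326.53061 / (1+0.098)^2 = 67457.08426
Total PV = 66649.91158 + 67457.08426 = 134106.99584

€134107.00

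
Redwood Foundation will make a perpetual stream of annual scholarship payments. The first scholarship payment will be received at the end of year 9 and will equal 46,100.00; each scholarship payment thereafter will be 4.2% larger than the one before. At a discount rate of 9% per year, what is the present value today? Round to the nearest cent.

482000.74

Value at end of year 8: C₁ / (r − g) = 46,100.00 / (0.09 − 0.042) = 960,416.6667
Discount to today: PV = 960,416.6667 / (1 + 0.09)^8 = 960,416.6667 / 1.992563 = 482,000.74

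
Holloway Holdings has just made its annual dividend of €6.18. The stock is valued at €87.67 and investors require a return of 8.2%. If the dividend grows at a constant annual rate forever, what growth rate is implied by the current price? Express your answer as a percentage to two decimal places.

1.08%

P = D₀(1+g)/(r−g) ⇒ P(r−g) = D₀(1+g) ⇒ g(P+D₀) = P·r − D₀
g = (P·r − D₀)/(P + D₀) = (€87.67×0.082 − €6.18) / (€87.67 + €6.18) = 0.010751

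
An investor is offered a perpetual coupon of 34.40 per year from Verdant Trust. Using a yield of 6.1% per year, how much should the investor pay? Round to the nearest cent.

563.93

Level perpetuity: PV = C / r = 34.40 / 0.061 = 563.93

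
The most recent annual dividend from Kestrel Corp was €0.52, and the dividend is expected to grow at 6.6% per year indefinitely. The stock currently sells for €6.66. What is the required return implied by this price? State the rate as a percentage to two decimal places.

14.92%

D₁ = €0.52 × 1.066 = €0.5543
P = D₁/(r − g) ⇒ r = D₁/P + g = €0.5543/€6.66 + 0.066 = 0.083231 + 0.066 = 0.149231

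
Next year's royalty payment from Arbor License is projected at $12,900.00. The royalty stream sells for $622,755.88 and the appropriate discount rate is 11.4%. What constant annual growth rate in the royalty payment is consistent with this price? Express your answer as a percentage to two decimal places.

9.33%

P = D₁/(r−g) ⇒ g = r − D₁/P = 0.114 − $12,900.00/$622,755.88 = 0.093286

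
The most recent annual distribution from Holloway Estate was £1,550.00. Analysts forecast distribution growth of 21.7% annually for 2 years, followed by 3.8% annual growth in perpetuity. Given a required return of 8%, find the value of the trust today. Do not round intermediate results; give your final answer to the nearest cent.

£52357.02

D_1 = 1886.35000
D_2 = 2295.68795
Terminal value at year 2: TV = D_2×(1+g_2)/(r−g_2) = 2382.92409/0.042 = 56736.28791
P_0 = D_1/(1+r)^1 + D_2/(1+r)^2 + TV/(1+r)^2
    = 1746.62037 + 1968.18240 + 48642.22214 = 52357.02491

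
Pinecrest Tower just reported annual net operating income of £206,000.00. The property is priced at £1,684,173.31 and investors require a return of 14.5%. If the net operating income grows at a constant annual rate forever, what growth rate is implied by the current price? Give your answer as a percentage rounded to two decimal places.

2.02%

P = D₀(1+g)/(r−g) ⇒ P(r−g) = D₀(1+g) ⇒ g(P+D₀) = P·r − D₀
g = (P·r − D₀)/(P + D₀) = (£1,684,173.31×0.145 − £206,000.00) / (£1,684,173.31 + £206,000.00) = 0.020213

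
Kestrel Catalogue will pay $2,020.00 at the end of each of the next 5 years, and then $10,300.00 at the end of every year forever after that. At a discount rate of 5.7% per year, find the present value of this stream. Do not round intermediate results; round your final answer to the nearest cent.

PV of 5-year annuity: $2,020.00 × [1 − (1+0.057)^−5] / 0.057 = 8578.87054
Perpetuity value at year 5: $10,300.00 / 0.057 = 180701.75439
PV of perpetuity: 180701.75439 / (1+0.057)^5 = 136958.00855
Total PV = 8578.87054 + 136958.00855 = 145536.87910

$145536.88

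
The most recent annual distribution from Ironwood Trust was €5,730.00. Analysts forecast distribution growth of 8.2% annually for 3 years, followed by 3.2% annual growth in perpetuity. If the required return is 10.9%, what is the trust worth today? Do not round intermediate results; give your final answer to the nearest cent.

€87689.67

D_1 = 6199.86000
D_2 = 6708.24852
D_3 = 7258.32490
Terminal value at year 3: TV = D_3×(1+g_2)/(r−g_2) = 7490.59130/0.077 = 97280.40643
P_0 = D_1/(1+r)^1 + D_2/(1+r)^2 + D_3/(1+r)^3 + TV/(1+r)^3
    = 5590.49594 + 5454.38829 + 5321.59434 + 71323.18651 = 87689.66508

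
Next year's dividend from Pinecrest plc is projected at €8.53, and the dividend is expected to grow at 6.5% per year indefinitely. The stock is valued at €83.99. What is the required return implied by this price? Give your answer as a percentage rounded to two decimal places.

P = D₁/(r − g) ⇒ r = D₁/P + g = €8.5300/€83.99 + 0.065 = 0.101560 + 0.065 = 0.166560

16.66%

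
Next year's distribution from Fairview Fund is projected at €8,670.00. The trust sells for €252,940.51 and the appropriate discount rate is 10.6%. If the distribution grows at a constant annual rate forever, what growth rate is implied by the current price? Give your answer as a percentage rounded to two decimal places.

P = D₁/(r−g) ⇒ g = r − D₁/P = 0.106 − €8,670.00/€252,940.51 = 0.071723

7.17%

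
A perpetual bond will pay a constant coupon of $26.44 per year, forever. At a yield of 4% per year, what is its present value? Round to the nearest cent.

Level perpetuity: PV = C / r = $26.44 / 0.04 = $661.00

$661.00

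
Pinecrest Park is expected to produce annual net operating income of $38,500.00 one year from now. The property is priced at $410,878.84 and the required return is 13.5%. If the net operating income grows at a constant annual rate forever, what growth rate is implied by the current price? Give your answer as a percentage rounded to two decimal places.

4.13%

P = D₁/(r−g) ⇒ g = r − D₁/P = 0.135 − $38,500.00/$410,878.84 = 0.041298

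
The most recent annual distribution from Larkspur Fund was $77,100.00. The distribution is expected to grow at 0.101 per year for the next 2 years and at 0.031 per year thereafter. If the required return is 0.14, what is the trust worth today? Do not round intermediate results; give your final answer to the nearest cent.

D_1 = 84887.10000
D_2 = 93460.69710
Terminal value at year 2: TV = D_2×(1+g_2)/(r−g_2) = 96357.97871/0.109 = 884018.15330
P_0 = D_1/(1+r)^1 + D_2/(1+r)^2 + TV/(1+r)^2
    = 74462.36842 + 71914.97161 + 680223.26355 = 826600.60357

$826600.60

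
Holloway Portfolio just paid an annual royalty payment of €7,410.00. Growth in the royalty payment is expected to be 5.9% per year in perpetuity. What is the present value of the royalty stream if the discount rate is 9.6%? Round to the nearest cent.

€212086.22

D₁ = D₀ × (1 + g) = €7,410.00 × 1.059 = €7,847.1900
Growing perpetuity: P = D₁ / (r − g) = €7,847.1900 / (0.096 − 0.059) = €212,086.22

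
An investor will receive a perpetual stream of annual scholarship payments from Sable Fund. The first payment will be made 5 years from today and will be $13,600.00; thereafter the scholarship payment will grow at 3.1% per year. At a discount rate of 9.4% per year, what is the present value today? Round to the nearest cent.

Value at end of year 4: C₁ / (r − g) = $13,600.00 / (0.094 − 0.031) = $215,873.0159
Discount to today: PV = $215,873.0159 / (1 + 0.094)^4 = $215,873.0159 / 1.432416 = $150,705.49

$150705.49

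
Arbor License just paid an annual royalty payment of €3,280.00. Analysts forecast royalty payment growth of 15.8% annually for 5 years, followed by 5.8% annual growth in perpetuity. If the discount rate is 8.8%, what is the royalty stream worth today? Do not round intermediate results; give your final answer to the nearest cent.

€177842.97

D_1 = 3798.24000
D_2 = 4398.36192
D_3 = 5093.30310
D_4 = 5898.04499
D_5 = 6829.93610
Terminal value at year 5: TV = D_5×(1+g_2)/(r−g_2) = 7226.07240/0.03 = 240869.07989
P_0 = D_1/(1+r)^1 + D_2/(1+r)^2 + D_3/(1+r)^3 + D_4/(1+r)^4 + D_5/(1+r)^5 + TV/(1+r)^5
    = 3491.02941 + 3715.63608 + 3954.69355 + 4209.13156 + 4479.93965 + 157992.53842 = 177842.96868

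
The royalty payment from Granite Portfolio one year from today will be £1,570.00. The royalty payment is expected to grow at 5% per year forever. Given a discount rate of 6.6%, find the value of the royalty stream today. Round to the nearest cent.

Growing perpetuity: P = D₁ / (r − g) = £1,570.0000 / (0.066 − 0.05) = £98,125.00

£98125.00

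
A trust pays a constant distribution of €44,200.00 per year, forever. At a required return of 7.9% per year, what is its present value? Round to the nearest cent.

€559493.67

Level perpetuity: PV = C / r = €44,200.00 / 0.079 = €559,493.67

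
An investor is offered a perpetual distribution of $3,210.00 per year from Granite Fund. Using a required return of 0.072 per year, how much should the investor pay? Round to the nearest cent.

Level perpetuity: PV = C / r = $3,210.00 / 0.072 = $44,583.33

$44583.33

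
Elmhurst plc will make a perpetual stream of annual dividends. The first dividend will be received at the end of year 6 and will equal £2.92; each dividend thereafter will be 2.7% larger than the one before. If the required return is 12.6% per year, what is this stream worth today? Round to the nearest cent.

£16.30

Value at end of year 5: C₁ / (r − g) = £2.92 / (0.126 − 0.027) = £29.4949
Discount to today: PV = £29.4949 / (1 + 0.126)^5 = £29.4949 / 1.810056 = £16.30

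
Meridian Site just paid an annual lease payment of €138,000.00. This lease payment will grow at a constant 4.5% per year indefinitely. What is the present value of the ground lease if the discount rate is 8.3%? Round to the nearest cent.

€3795000.00

D₁ = D₀ × (1 + g) = €138,000.00 × 1.045 = €144,210.0000
Growing perpetuity: P = D₁ / (r − g) = €144,210.0000 / (0.083 − 0.045) = €3,795,000.00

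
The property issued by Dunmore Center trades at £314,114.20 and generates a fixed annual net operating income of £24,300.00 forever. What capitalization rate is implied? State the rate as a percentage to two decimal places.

7.74%

P = C/r ⇒ r = C/P = £24,300.00/£314,114.20 = 0.077360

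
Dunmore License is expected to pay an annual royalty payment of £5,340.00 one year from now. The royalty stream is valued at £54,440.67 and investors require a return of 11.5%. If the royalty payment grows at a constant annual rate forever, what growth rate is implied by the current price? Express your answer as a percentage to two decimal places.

P = D₁/(r−g) ⇒ g = r − D₁/P = 0.115 − £5,340.00/£54,440.67 = 0.016912

1.69%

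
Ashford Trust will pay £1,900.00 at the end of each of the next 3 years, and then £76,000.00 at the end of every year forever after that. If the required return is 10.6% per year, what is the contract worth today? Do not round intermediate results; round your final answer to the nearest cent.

PV of 3-year annuity: £1,900.00 × [1 − (1+0.106)^−3] / 0.106 = 4675.55104
Perpetuity value at year 3: £76,000.00 / 0.106 = 716981.13208
PV of perpetuity: 716981.13208 / (1+0.106)^3 = 529959.09051
Total PV = 4675.55104 + 529959.09051 = 534634.64155

£534634.64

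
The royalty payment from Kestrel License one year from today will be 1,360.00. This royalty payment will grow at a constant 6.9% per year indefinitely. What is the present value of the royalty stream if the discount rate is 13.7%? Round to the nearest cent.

20000.00

Growing perpetuity: P = D₁ / (r − g) = 1,360.0000 / (0.137 − 0.069) = 20,000.00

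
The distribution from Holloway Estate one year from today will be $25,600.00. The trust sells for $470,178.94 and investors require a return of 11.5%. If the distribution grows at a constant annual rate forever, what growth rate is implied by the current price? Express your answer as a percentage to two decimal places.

P = D₁/(r−g) ⇒ g = r − D₁/P = 0.115 − $25,600.00/$470,178.94 = 0.060553

6.06%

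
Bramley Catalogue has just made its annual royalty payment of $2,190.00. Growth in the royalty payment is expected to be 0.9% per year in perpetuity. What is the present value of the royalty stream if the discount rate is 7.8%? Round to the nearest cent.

$32024.78

D₁ = D₀ × (1 + g) = $2,190.00 × 1.009 = $2,209.7100
Growing perpetuity: P = D₁ / (r − g) = $2,209.7100 / (0.078 − 0.009) = $32,024.78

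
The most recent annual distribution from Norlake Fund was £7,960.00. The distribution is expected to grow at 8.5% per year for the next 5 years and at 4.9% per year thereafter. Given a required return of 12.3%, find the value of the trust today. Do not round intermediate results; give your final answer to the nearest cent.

D_1 = 8636.60000
D_2 = 9370.71100
D_3 = 10167.22143
D_4 = 11031.43526
D_5 = 11969.10725
Terminal value at year 5: TV = D_5×(1+g_2)/(r−g_2) = 12555.59351/0.074 = 169670.18256
P_0 = D_1/(1+r)^1 + D_2/(1+r)^2 + D_3/(1+r)^3 + D_4/(1+r)^4 + D_5/(1+r)^5 + TV/(1+r)^5
    = 7690.65004 + 7430.41434 + 7178.98446 + 6936.06246 + 6701.36044 + 94996.31214 = 130933.78388

£130933.78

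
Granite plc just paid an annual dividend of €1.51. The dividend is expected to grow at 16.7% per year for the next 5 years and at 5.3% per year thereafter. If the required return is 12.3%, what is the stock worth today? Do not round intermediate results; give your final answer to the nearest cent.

€36.01

D_1 = 1.76217
D_2 = 2.05645
D_3 = 2.39988
D_4 = 2.80066
D_5 = 3.26837
Terminal value at year 5: TV = D_5×(1+g_2)/(r−g_2) = 3.44159/0.07 = 49.16562
P_0 = D_1/(1+r)^1 + D_2/(1+r)^2 + D_3/(1+r)^3 + D_4/(1+r)^4 + D_5/(1+r)^5 + TV/(1+r)^5
    = 1.56916 + 1.63064 + 1.69453 + 1.76093 + 1.82992 + 27.52725 = 36.01244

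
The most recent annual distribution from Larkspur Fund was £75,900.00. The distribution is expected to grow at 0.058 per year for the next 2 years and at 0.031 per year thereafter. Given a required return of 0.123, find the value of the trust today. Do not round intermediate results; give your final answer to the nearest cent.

£893835.71

D_1 = 80302.20000
D_2 = 84959.72760
Terminal value at year 2: TV = D_2×(1+g_2)/(r−g_2) = 87593.47916/0.092 = 952103.03430
P_0 = D_1/(1+r)^1 + D_2/(1+r)^2 + TV/(1+r)^2
    = 71506.85663 + 67367.99138 + 754960.85991 = 893835.70793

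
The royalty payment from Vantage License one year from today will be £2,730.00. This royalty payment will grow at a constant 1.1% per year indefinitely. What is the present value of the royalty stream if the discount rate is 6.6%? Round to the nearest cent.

£49636.36

Growing perpetuity: P = D₁ / (r − g) = £2,730.0000 / (0.066 − 0.011) = £49,636.36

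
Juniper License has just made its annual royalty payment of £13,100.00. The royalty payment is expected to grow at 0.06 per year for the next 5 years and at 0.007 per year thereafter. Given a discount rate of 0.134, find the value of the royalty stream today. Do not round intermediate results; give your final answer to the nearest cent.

D_1 = 13886.00000
D_2 = 14719.16000
D_3 = 15602.30960
D_4 = 16538.44818
D_5 = 17530.75507
Terminal value at year 5: TV = D_5×(1+g_2)/(r−g_2) = 17653.47035/0.127 = 139003.70356
P_0 = D_1/(1+r)^1 + D_2/(1+r)^2 + D_3/(1+r)^3 + D_4/(1+r)^4 + D_5/(1+r)^5 + TV/(1+r)^5
    = 12245.14991 + 11446.08369 + 10699.16112 + 10000.97953 + 9348.35829 + 74124.38426 = 127864.11682

£127864.12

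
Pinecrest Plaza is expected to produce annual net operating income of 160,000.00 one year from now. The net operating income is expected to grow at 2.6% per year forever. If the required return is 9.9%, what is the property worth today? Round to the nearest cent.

Growing perpetuity: P = D₁ / (r − g) = 160,000.0000 / (0.099 − 0.026) = 2,191,780.82

2191780.82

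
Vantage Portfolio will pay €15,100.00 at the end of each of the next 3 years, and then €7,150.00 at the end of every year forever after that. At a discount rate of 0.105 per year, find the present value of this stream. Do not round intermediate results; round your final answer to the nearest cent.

€87692.97

PV of 3-year annuity: €15,100.00 × [1 − (1+0.105)^−3] / 0.105 = 37223.36428
Perpetuity value at year 3: €7,150.00 / 0.105 = 68095.23810
PV of perpetuity: 68095.23810 / (1+0.105)^3 = 50469.60534
Total PV = 37223.36428 + 50469.60534 = 87692.96962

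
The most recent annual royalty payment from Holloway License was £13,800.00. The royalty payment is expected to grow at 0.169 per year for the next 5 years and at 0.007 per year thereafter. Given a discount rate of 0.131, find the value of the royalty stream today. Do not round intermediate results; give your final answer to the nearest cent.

D_1 = 16132.20000
D_2 = 18858.54180
D_3 = 22045.63536
D_4 = 25771.34774
D_5 = 30126.70551
Terminal value at year 5: TV = D_5×(1+g_2)/(r−g_2) = 30337.59245/0.124 = 244658.00361
P_0 = D_1/(1+r)^1 + D_2/(1+r)^2 + D_3/(1+r)^3 + D_4/(1+r)^4 + D_5/(1+r)^5 + TV/(1+r)^5
    = 14263.66048 + 14742.89929 + 15238.23985 + 15750.22315 + 16279.40837 + 132204.55022 = 208478.98136

£208478.98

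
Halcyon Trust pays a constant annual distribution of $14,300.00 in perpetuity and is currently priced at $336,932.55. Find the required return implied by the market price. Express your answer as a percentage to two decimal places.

4.24%

P = C/r ⇒ r = C/P = $14,300.00/$336,932.55 = 0.042442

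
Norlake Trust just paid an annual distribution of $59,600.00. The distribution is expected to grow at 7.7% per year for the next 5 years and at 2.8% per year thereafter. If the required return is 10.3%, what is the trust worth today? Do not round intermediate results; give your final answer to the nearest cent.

D_1 = 64189.20000
D_2 = 69131.76840
D_3 = 74454.91457
D_4 = 80187.94299
D_5 = 86362.41460
Terminal value at year 5: TV = D_5×(1+g_2)/(r−g_2) = 88780.56221/0.075 = 1183740.82943
P_0 = D_1/(1+r)^1 + D_2/(1+r)^2 + D_3/(1+r)^3 + D_4/(1+r)^4 + D_5/(1+r)^5 + TV/(1+r)^5
    = 58195.10426 + 56823.32483 + 55483.88109 + 54176.01082 + 52898.96977 + 725068.54562 = 1002645.83639

$1002645.84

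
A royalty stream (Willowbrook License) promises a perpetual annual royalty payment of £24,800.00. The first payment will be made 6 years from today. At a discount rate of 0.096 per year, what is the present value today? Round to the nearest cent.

£163353.21

Value at end of year 5: C / r = £24,800.00 / 0.096 = £258,333.3333
Discount to today: PV = £258,333.3333 / (1 + 0.096)^5 = £258,333.3333 / 1.581440 = £163,353.21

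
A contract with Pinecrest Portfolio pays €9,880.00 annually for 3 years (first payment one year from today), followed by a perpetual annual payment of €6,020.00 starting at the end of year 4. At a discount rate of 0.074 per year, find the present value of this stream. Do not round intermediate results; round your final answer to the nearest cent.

PV of 3-year annuity: €9,880.00 × [1 − (1+0.074)^−3] / 0.074 = 25739.91580
Perpetuity value at year 3: €6,020.00 / 0.074 = 81351.35135
PV of perpetuity: 81351.35135 / (1+0.074)^3 = 65667.71844
Total PV = 25739.91580 + 65667.71844 = 91407.63425

€91407.63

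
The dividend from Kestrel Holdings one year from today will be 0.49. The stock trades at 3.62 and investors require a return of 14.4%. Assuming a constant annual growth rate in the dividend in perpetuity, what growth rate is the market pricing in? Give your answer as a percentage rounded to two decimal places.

P = D₁/(r−g) ⇒ g = r − D₁/P = 0.144 − 0.49/3.62 = 0.008641

0.86%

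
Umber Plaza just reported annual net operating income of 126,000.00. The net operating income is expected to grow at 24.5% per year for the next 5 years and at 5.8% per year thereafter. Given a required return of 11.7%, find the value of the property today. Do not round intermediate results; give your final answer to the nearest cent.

4769384.76

D_1 = 156870.00000
D_2 = 195303.15000
D_3 = 243152.42175
D_4 = 302724.76508
D_5 = 376892.33252
Terminal value at year 5: TV = D_5×(1+g_2)/(r−g_2) = 398752.08781/0.059 = 6758509.96287
P_0 = D_1/(1+r)^1 + D_2/(1+r)^2 + D_3/(1+r)^3 + D_4/(1+r)^4 + D_5/(1+r)^5 + TV/(1+r)^5
    = 140438.67502 + 156531.91621 + 174469.32469 + 194462.22850 + 216746.17232 + 3886736.44608 = 4769384.76282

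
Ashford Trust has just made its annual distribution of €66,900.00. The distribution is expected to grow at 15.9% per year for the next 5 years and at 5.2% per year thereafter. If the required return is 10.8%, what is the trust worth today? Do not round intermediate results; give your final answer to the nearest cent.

D_1 = 77537.10000
D_2 = 89865.49890
D_3 = 104154.11323
D_4 = 120714.61723
D_5 = 139908.24137
Terminal value at year 5: TV = D_5×(1+g_2)/(r−g_2) = 147183.46992/0.056 = 2628276.24854
P_0 = D_1/(1+r)^1 + D_2/(1+r)^2 + D_3/(1+r)^3 + D_4/(1+r)^4 + D_5/(1+r)^5 + TV/(1+r)^5
    = 69979.33213 + 73200.40247 + 76569.73508 + 80094.15429 + 83780.79858 + 1573882.14468 = 1957506.56723

€1957506.57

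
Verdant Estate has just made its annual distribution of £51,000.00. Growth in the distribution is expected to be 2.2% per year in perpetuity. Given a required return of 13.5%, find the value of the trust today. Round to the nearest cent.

D₁ = D₀ × (1 + g) = £51,000.00 × 1.022 = £52,122.0000
Growing perpetuity: P = D₁ / (r − g) = £52,122.0000 / (0.135 − 0.022) = £461,256.64

£461256.64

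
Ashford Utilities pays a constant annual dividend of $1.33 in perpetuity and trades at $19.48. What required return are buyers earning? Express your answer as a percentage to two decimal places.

P = C/r ⇒ r = C/P = $1.33/$19.48 = 0.068275

6.83%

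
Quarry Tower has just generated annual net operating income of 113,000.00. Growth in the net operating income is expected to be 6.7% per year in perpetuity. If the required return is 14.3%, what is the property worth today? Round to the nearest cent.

1586460.53

D₁ = D₀ × (1 + g) = 113,000.00 × 1.067 = 120,571.0000
Growing perpetuity: P = D₁ / (r − g) = 120,571.0000 / (0.143 − 0.067) = 1,586,460.53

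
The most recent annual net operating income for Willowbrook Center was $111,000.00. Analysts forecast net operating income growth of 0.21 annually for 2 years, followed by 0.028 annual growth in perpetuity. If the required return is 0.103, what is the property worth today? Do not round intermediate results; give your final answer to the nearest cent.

$2086290.12

D_1 = 134310.00000
D_2 = 162515.10000
Terminal value at year 2: TV = D_2×(1+g_2)/(r−g_2) = 167065.52280/0.075 = 2227540.30400
P_0 = D_1/(1+r)^1 + D_2/(1+r)^2 + TV/(1+r)^2
    = 121767.90571 + 133580.38614 + 1830941.82601 = 2086290.11786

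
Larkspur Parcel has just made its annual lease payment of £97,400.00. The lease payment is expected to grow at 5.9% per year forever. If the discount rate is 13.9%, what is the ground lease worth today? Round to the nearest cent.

£1289332.50

D₁ = D₀ × (1 + g) = £97,400.00 × 1.059 = £103,146.6000
Growing perpetuity: P = D₁ / (r − g) = £103,146.6000 / (0.139 − 0.059) = £1,289,332.50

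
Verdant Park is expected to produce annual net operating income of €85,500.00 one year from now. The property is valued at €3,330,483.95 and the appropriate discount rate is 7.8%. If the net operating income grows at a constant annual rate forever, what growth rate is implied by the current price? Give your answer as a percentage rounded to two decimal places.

5.23%

P = D₁/(r−g) ⇒ g = r − D₁/P = 0.078 − €85,500.00/€3,330,483.95 = 0.052328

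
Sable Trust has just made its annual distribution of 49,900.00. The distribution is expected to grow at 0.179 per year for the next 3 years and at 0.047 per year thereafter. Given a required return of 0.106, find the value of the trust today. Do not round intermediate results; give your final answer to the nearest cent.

1243028.02

D_1 = 58832.10000
D_2 = 69363.04590
D_3 = 81779.03112
Terminal value at year 3: TV = D_3×(1+g_2)/(r−g_2) = 85622.64558/0.059 = 1451231.28099
P_0 = D_1/(1+r)^1 + D_2/(1+r)^2 + D_3/(1+r)^3 + TV/(1+r)^3
    = 53193.58047 + 56704.54916 + 60447.25449 + 1072682.63472 = 1243028.01884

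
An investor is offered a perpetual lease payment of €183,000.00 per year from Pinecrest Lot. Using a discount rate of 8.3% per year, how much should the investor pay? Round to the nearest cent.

Level perpetuity: PV = C / r = €183,000.00 / 0.083 = €2,204,819.28

€2204819.28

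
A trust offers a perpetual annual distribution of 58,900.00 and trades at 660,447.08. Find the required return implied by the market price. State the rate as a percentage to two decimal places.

8.92%

P = C/r ⇒ r = C/P = 58,900.00/660,447.08 = 0.089182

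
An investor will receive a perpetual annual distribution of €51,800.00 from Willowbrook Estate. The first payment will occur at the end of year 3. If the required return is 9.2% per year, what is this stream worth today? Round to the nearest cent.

Value at end of year 2: C / r = €51,800.00 / 0.092 = €563,043.4783
Discount to today: PV = €563,043.4783 / (1 + 0.092)^2 = €563,043.4783 / 1.192464 = €472,168.11

€472168.11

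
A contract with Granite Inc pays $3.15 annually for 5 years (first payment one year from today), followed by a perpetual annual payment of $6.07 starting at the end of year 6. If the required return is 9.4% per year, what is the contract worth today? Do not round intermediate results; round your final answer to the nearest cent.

PV of 5-year annuity: $3.15 × [1 − (1+0.094)^−5] / 0.094 = 12.12629
Perpetuity value at year 5: $6.07 / 0.094 = 64.57447
PV of perpetuity: 64.57447 / (1+0.094)^5 = 41.20731
Total PV = 12.12629 + 41.20731 = 53.33359

$53.33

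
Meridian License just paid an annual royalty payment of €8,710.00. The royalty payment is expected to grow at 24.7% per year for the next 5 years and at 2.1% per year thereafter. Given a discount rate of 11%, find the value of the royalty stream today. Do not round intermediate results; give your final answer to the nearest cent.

€241388.48

D_1 = 10861.37000
D_2 = 13544.12839
D_3 = 16889.52810
D_4 = 21061.24154
D_5 = 26263.36820
Terminal value at year 5: TV = D_5×(1+g_2)/(r−g_2) = 26814.89894/0.089 = 301290.99929
P_0 = D_1/(1+r)^1 + D_2/(1+r)^2 + D_3/(1+r)^3 + D_4/(1+r)^4 + D_5/(1+r)^5 + TV/(1+r)^5
    = 9785.01802 + 10992.71844 + 12349.47738 + 13873.69216 + 15586.03074 + 178801.54366 = 241388.48040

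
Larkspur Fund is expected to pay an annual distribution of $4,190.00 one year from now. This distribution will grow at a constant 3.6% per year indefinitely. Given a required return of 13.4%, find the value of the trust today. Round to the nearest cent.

$42755.10

Growing perpetuity: P = D₁ / (r − g) = $4,190.0000 / (0.134 − 0.036) = $42,755.10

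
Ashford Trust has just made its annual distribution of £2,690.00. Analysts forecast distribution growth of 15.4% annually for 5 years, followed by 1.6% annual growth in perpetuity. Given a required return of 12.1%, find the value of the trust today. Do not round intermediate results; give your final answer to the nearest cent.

£44777.95

D_1 = 3104.26000
D_2 = 3582.31604
D_3 = 4133.99271
D_4 = 4770.62759
D_5 = 5505.30424
Terminal value at year 5: TV = D_5×(1+g_2)/(r−g_2) = 5593.38910/0.105 = 53270.37242
P_0 = D_1/(1+r)^1 + D_2/(1+r)^2 + D_3/(1+r)^3 + D_4/(1+r)^4 + D_5/(1+r)^5 + TV/(1+r)^5
    = 2769.18822 + 2850.70759 + 2934.62673 + 3021.01627 + 3109.94896 + 30092.45848 = 44777.94626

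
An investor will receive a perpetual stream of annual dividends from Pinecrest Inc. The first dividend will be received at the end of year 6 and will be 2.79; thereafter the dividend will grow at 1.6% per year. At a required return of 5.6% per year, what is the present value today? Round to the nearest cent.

53.12

Value at end of year 5: C₁ / (r − g) = 2.79 / (0.056 − 0.016) = 69.7500
Discount to today: PV = 69.7500 / (1 + 0.056)^5 = 69.7500 / 1.313166 = 53.12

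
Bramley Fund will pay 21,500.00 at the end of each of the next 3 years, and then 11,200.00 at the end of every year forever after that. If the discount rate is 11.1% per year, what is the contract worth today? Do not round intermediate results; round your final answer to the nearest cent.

126027.45

PV of 3-year annuity: 21,500.00 × [1 − (1+0.111)^−3] / 0.111 = 52448.62171
Perpetuity value at year 3: 11,200.00 / 0.111 = 100900.90090
PV of perpetuity: 100900.90090 / (1+0.111)^3 = 73578.82820
Total PV = 52448.62171 + 73578.82820 = 126027.44990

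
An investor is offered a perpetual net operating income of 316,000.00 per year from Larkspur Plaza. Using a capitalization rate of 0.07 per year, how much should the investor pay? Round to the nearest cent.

4514285.71

Level perpetuity: PV = C / r = 316,000.00 / 0.07 = 4,514,285.71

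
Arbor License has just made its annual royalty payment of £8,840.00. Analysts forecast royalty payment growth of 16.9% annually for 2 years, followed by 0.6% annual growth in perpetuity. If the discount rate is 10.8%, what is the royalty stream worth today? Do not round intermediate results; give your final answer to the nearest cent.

D_1 = 10333.96000
D_2 = 12080.39924
Terminal value at year 2: TV = D_2×(1+g_2)/(r−g_2) = 12152.88164/0.102 = 119145.89839
P_0 = D_1/(1+r)^1 + D_2/(1+r)^2 + TV/(1+r)^2
    = 9326.67870 + 9840.15108 + 97050.90186 = 116217.73165

£116217.73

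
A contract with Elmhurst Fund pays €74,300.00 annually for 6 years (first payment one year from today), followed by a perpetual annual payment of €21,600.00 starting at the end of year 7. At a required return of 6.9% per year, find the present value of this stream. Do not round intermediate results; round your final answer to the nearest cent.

PV of 6-year annuity: €74,300.00 × [1 − (1+0.069)^−6] / 0.069 = 355249.86317
Perpetuity value at year 6: €21,600.00 / 0.069 = 313043.47826
PV of perpetuity: 313043.47826 / (1+0.069)^6 = 209767.60956
Total PV = 355249.86317 + 209767.60956 = 565017.47273

€565017.47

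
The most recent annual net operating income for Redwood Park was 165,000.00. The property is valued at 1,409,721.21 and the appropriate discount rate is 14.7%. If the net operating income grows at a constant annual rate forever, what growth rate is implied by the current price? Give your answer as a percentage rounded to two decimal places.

2.68%

P = D₀(1+g)/(r−g) ⇒ P(r−g) = D₀(1+g) ⇒ g(P+D₀) = P·r − D₀
g = (P·r − D₀)/(P + D₀) = (1,409,721.21×0.147 − 165,000.00) / (1,409,721.21 + 165,000.00) = 0.026817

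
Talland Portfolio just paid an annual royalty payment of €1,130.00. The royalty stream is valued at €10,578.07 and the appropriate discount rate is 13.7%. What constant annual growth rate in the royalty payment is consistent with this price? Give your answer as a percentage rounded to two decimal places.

2.73%

P = D₀(1+g)/(r−g) ⇒ P(r−g) = D₀(1+g) ⇒ g(P+D₀) = P·r − D₀
g = (P·r − D₀)/(P + D₀) = (€10,578.07×0.137 − €1,130.00) / (€10,578.07 + €1,130.00) = 0.027263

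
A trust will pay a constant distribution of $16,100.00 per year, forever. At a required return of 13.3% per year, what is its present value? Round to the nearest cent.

Level perpetuity: PV = C / r = $16,100.00 / 0.133 = $121,052.63

$121052.63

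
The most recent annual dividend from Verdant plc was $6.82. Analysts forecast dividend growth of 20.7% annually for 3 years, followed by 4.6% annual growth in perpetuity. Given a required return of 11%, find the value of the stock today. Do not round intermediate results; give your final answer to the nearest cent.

$167.56

D_1 = 8.23174
D_2 = 9.93571
D_3 = 11.99240
Terminal value at year 3: TV = D_3×(1+g_2)/(r−g_2) = 12.54405/0.064 = 196.00082
P_0 = D_1/(1+r)^1 + D_2/(1+r)^2 + D_3/(1+r)^3 + TV/(1+r)^3
    = 7.41598 + 8.06405 + 8.76874 + 143.31411 = 167.56288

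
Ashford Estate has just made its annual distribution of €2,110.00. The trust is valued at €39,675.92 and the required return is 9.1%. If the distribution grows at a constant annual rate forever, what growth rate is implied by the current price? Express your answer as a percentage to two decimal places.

3.59%

P = D₀(1+g)/(r−g) ⇒ P(r−g) = D₀(1+g) ⇒ g(P+D₀) = P·r − D₀
g = (P·r − D₀)/(P + D₀) = (€39,675.92×0.091 − €2,110.00) / (€39,675.92 + €2,110.00) = 0.035909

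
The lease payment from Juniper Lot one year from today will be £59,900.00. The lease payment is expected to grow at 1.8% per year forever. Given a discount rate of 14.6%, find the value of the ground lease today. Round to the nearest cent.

£467968.75

Growing perpetuity: P = D₁ / (r − g) = £59,900.0000 / (0.146 − 0.018) = £467,968.75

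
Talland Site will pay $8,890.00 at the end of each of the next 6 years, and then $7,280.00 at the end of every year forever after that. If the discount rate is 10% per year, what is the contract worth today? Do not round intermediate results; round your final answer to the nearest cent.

$79811.97

PV of 6-year annuity: $8,890.00 × [1 − (1+0.1)^−6] / 0.1 = 38718.26762
Perpetuity value at year 6: $7,280.00 / 0.1 = 72800.00000
PV of perpetuity: 72800.00000 / (1+0.1)^6 = 41093.70211
Total PV = 38718.26762 + 41093.70211 = 79811.96973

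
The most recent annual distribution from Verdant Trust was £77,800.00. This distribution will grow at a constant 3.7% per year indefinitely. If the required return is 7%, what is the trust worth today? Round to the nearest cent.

D₁ = D₀ × (1 + g) = £77,800.00 × 1.037 = £80,678.6000
Growing perpetuity: P = D₁ / (r − g) = £80,678.6000 / (0.07 − 0.037) = £2,444,806.06

£2444806.06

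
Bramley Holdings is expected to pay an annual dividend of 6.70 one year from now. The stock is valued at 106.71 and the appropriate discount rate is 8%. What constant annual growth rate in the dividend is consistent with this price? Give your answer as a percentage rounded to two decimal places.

P = D₁/(r−g) ⇒ g = r − D₁/P = 0.08 − 6.70/106.71 = 0.017213

1.72%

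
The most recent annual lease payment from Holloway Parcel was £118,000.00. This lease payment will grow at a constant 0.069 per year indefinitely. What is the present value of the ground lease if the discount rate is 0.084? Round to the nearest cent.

£8409466.67

D₁ = D₀ × (1 + g) = £118,000.00 × 1.069 = £126,142.0000
Growing perpetuity: P = D₁ / (r − g) = £126,142.0000 / (0.084 − 0.069) = £8,409,466.67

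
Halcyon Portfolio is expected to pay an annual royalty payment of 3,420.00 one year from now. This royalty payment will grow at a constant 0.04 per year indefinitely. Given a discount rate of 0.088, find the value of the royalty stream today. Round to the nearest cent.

Growing perpetuity: P = D₁ / (r − g) = 3,420.0000 / (0.088 − 0.04) = 71,250.00

71250.00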